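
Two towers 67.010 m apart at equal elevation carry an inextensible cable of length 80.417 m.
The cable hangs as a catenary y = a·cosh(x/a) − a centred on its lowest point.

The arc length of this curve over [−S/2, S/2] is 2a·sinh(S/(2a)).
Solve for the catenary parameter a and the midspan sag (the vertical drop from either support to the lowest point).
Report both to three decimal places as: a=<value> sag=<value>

a=31.458 sag=19.594

seed: a₀ = √(S³/(24(L−S))) = √(67.010³/(24·13.407)) = 30.580037
iter 1: u=1.095649  f(a)=+8.281e-01  f'(a)=-9.867e-01  a ← 30.580037 − (+8.281e-01/-9.867e-01) = 31.419289
iter 2: u=1.066383  f(a)=+3.531e-02  f'(a)=-9.042e-01  a ← 31.419289 − (+3.531e-02/-9.042e-01) = 31.458346
iter 3: u=1.065059  f(a)=+7.056e-05  f'(a)=-9.006e-01  a ← 31.458346 − (+7.056e-05/-9.006e-01) = 31.458424
iter 4: u=1.065057  f(a)=+2.829e-10  f'(a)=-9.006e-01  a ← 31.458424 − (+2.829e-10/-9.006e-01) = 31.458424
iter 5: u=1.065057  f(a)=+0.000e+00  f'(a)=-9.006e-01  a ← 31.458424 − (+0.000e+00/-9.006e-01) = 31.458424
converged: |Δa| < 1e-12 after 5 iterations
sag = a·(cosh(S/(2a)) − 1) = 31.458424·(cosh(1.065057) − 1) = 19.594058
T_max/T_min = cosh(S/(2a)) = 1.622856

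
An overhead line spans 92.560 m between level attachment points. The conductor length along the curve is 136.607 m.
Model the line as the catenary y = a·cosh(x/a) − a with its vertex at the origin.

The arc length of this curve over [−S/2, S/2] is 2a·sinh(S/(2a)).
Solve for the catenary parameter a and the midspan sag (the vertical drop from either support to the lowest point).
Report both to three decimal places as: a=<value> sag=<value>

a=29.163 sag=45.106

seed: a₀ = √(S³/(24(L−S))) = √(92.560³/(24·44.047)) = 27.388688
iter 1: u=1.689749  f(a)=+6.733e+00  f'(a)=-4.234e+00  a ← 27.388688 − (+6.733e+00/-4.234e+00) = 28.979105
iter 2: u=1.597013  f(a)=+6.310e-01  f'(a)=-3.474e+00  a ← 28.979105 − (+6.310e-01/-3.474e+00) = 29.160743
iter 3: u=1.587065  f(a)=+6.808e-03  f'(a)=-3.400e+00  a ← 29.160743 − (+6.808e-03/-3.400e+00) = 29.162746
iter 4: u=1.586956  f(a)=+8.114e-07  f'(a)=-3.399e+00  a ← 29.162746 − (+8.114e-07/-3.399e+00) = 29.162746
iter 5: u=1.586956  f(a)=+2.842e-14  f'(a)=-3.399e+00  a ← 29.162746 − (+2.842e-14/-3.399e+00) = 29.162746
converged: |Δa| < 1e-12 after 5 iterations
sag = a·(cosh(S/(2a)) − 1) = 29.162746·(cosh(1.586956) − 1) = 45.105914
T_max/T_min = cosh(S/(2a)) = 2.546696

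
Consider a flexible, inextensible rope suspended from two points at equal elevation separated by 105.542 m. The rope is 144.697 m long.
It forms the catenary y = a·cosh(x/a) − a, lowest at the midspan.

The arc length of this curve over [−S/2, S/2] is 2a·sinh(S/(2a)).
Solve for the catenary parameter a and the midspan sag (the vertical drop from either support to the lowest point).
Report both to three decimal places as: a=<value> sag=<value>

a=37.191 sag=44.157

seed: a₀ = √(S³/(24(L−S))) = √(105.542³/(24·39.155)) = 35.370300
iter 1: u=1.491958  f(a)=+4.596e+00  f'(a)=-2.748e+00  a ← 35.370300 − (+4.596e+00/-2.748e+00) = 37.043022
iter 2: u=1.424587  f(a)=+3.461e-01  f'(a)=-2.348e+00  a ← 37.043022 − (+3.461e-01/-2.348e+00) = 37.190444
iter 3: u=1.418940  f(a)=+2.317e-03  f'(a)=-2.317e+00  a ← 37.190444 − (+2.317e-03/-2.317e+00) = 37.191444
iter 4: u=1.418902  f(a)=+1.053e-07  f'(a)=-2.316e+00  a ← 37.191444 − (+1.053e-07/-2.316e+00) = 37.191444
iter 5: u=1.418902  f(a)=-2.842e-14  f'(a)=-2.316e+00  a ← 37.191444 − (-2.842e-14/-2.316e+00) = 37.191444
converged: |Δa| < 1e-12 after 5 iterations
sag = a·(cosh(S/(2a)) − 1) = 37.191444·(cosh(1.418902) − 1) = 44.156629
T_max/T_min = cosh(S/(2a)) = 2.187279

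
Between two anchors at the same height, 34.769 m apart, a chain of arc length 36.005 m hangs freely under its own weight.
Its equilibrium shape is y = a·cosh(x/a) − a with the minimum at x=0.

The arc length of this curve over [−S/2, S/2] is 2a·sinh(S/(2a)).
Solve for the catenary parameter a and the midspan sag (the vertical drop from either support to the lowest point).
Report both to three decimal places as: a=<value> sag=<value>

a=37.841 sag=4.064

seed: a₀ = √(S³/(24(L−S))) = √(34.769³/(24·1.236)) = 37.642065
iter 1: u=0.461837  f(a)=+1.325e-02  f'(a)=-6.708e-02  a ← 37.642065 − (+1.325e-02/-6.708e-02) = 37.839563
iter 2: u=0.459427  f(a)=+1.050e-04  f'(a)=-6.602e-02  a ← 37.839563 − (+1.050e-04/-6.602e-02) = 37.841153
iter 3: u=0.459407  f(a)=+6.711e-09  f'(a)=-6.601e-02  a ← 37.841153 − (+6.711e-09/-6.601e-02) = 37.841153
iter 4: u=0.459407  f(a)=-7.105e-15  f'(a)=-6.601e-02  a ← 37.841153 − (-7.105e-15/-6.601e-02) = 37.841153
converged: |Δa| < 1e-12 after 4 iterations
sag = a·(cosh(S/(2a)) − 1) = 37.841153·(cosh(0.459407) − 1) = 4.064012
T_max/T_min = cosh(S/(2a)) = 1.107397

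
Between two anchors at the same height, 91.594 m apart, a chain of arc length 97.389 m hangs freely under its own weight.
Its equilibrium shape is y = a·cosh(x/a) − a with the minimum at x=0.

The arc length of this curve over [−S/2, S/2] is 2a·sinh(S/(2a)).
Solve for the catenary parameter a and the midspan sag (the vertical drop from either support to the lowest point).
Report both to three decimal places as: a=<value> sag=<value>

seed: a₀ = √(S³/(24(L−S))) = √(91.594³/(24·5.795)) = 74.330696
iter 1: u=0.616125  f(a)=+1.110e-01  f'(a)=-1.619e-01  a ← 74.330696 − (+1.110e-01/-1.619e-01) = 75.016146
iter 2: u=0.610495  f(a)=+1.554e-03  f'(a)=-1.574e-01  a ← 75.016146 − (+1.554e-03/-1.574e-01) = 75.026018
iter 3: u=0.610415  f(a)=+3.142e-07  f'(a)=-1.574e-01  a ← 75.026018 − (+3.142e-07/-1.574e-01) = 75.026020
iter 4: u=0.610415  f(a)=+2.842e-14  f'(a)=-1.574e-01  a ← 75.026020 − (+2.842e-14/-1.574e-01) = 75.026020
converged: |Δa| < 1e-12 after 4 iterations
sag = a·(cosh(S/(2a)) − 1) = 75.026020·(cosh(0.610415) − 1) = 14.417023
T_max/T_min = cosh(S/(2a)) = 1.192160

a=75.026 sag=14.417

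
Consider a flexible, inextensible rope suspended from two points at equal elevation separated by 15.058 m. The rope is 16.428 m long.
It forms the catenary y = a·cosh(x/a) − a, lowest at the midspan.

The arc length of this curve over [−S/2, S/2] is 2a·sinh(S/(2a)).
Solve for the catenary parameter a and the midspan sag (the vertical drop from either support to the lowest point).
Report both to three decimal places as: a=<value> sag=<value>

seed: a₀ = √(S³/(24(L−S))) = √(15.058³/(24·1.370)) = 10.190255
iter 1: u=0.738843  f(a)=+3.788e-02  f'(a)=-2.839e-01  a ← 10.190255 − (+3.788e-02/-2.839e-01) = 10.323716
iter 2: u=0.729292  f(a)=+7.571e-04  f'(a)=-2.726e-01  a ← 10.323716 − (+7.571e-04/-2.726e-01) = 10.326493
iter 3: u=0.729096  f(a)=+3.161e-07  f'(a)=-2.724e-01  a ← 10.326493 − (+3.161e-07/-2.724e-01) = 10.326494
iter 4: u=0.729095  f(a)=+5.684e-14  f'(a)=-2.724e-01  a ← 10.326494 − (+5.684e-14/-2.724e-01) = 10.326494
converged: |Δa| < 1e-12 after 4 iterations
sag = a·(cosh(S/(2a)) − 1) = 10.326494·(cosh(0.729095) − 1) = 2.868440
T_max/T_min = cosh(S/(2a)) = 1.277775

a=10.326 sag=2.868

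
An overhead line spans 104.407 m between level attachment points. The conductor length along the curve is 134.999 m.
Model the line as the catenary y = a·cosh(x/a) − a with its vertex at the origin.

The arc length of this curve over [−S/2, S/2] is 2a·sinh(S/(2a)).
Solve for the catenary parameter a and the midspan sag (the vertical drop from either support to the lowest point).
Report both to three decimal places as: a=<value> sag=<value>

a=40.997 sag=37.977

seed: a₀ = √(S³/(24(L−S))) = √(104.407³/(24·30.592)) = 39.371764
iter 1: u=1.325912  f(a)=+2.804e+00  f'(a)=-1.845e+00  a ← 39.371764 − (+2.804e+00/-1.845e+00) = 40.891851
iter 2: u=1.276624  f(a)=+1.706e-01  f'(a)=-1.627e+00  a ← 40.891851 − (+1.706e-01/-1.627e+00) = 40.996723
iter 3: u=1.273358  f(a)=+7.217e-04  f'(a)=-1.613e+00  a ← 40.996723 − (+7.217e-04/-1.613e+00) = 40.997171
iter 4: u=1.273344  f(a)=+1.304e-08  f'(a)=-1.613e+00  a ← 40.997171 − (+1.304e-08/-1.613e+00) = 40.997171
iter 5: u=1.273344  f(a)=+2.842e-14  f'(a)=-1.613e+00  a ← 40.997171 − (+2.842e-14/-1.613e+00) = 40.997171
converged: |Δa| < 1e-12 after 5 iterations
sag = a·(cosh(S/(2a)) − 1) = 40.997171·(cosh(1.273344) − 1) = 37.977195
T_max/T_min = cosh(S/(2a)) = 1.926337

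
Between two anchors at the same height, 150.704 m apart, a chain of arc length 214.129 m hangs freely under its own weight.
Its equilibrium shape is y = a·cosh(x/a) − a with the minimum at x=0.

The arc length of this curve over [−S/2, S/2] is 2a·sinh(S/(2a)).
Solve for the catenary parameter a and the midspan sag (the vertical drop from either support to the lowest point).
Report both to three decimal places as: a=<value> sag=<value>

a=50.163 sag=68.071

seed: a₀ = √(S³/(24(L−S))) = √(150.704³/(24·63.425)) = 47.418882
iter 1: u=1.589072  f(a)=+8.507e+00  f'(a)=-3.414e+00  a ← 47.418882 − (+8.507e+00/-3.414e+00) = 49.910240
iter 2: u=1.509750  f(a)=+7.164e-01  f'(a)=-2.861e+00  a ← 49.910240 − (+7.164e-01/-2.861e+00) = 50.160595
iter 3: u=1.502215  f(a)=+6.113e-03  f'(a)=-2.813e+00  a ← 50.160595 − (+6.113e-03/-2.813e+00) = 50.162769
iter 4: u=1.502150  f(a)=+4.535e-07  f'(a)=-2.812e+00  a ← 50.162769 − (+4.535e-07/-2.812e+00) = 50.162769
iter 5: u=1.502150  f(a)=+0.000e+00  f'(a)=-2.812e+00  a ← 50.162769 − (+0.000e+00/-2.812e+00) = 50.162769
converged: |Δa| < 1e-12 after 5 iterations
sag = a·(cosh(S/(2a)) − 1) = 50.162769·(cosh(1.502150) − 1) = 68.070520
T_max/T_min = cosh(S/(2a)) = 2.356993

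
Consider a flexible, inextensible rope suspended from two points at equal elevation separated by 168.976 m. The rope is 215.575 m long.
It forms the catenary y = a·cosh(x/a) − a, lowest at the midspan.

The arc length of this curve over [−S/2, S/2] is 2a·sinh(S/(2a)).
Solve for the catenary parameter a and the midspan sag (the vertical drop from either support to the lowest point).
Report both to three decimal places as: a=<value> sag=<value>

seed: a₀ = √(S³/(24(L−S))) = √(168.976³/(24·46.599)) = 65.681584
iter 1: u=1.286327  f(a)=+4.011e+00  f'(a)=-1.668e+00  a ← 65.681584 − (+4.011e+00/-1.668e+00) = 68.086010
iter 2: u=1.240901  f(a)=+2.308e-01  f'(a)=-1.481e+00  a ← 68.086010 − (+2.308e-01/-1.481e+00) = 68.241806
iter 3: u=1.238068  f(a)=+8.670e-04  f'(a)=-1.470e+00  a ← 68.241806 − (+8.670e-04/-1.470e+00) = 68.242395
iter 4: u=1.238057  f(a)=+1.234e-08  f'(a)=-1.470e+00  a ← 68.242395 − (+1.234e-08/-1.470e+00) = 68.242395
iter 5: u=1.238057  f(a)=+2.842e-14  f'(a)=-1.470e+00  a ← 68.242395 − (+2.842e-14/-1.470e+00) = 68.242395
converged: |Δa| < 1e-12 after 5 iterations
sag = a·(cosh(S/(2a)) − 1) = 68.242395·(cosh(1.238057) − 1) = 59.331778
T_max/T_min = cosh(S/(2a)) = 1.869427

a=68.242 sag=59.332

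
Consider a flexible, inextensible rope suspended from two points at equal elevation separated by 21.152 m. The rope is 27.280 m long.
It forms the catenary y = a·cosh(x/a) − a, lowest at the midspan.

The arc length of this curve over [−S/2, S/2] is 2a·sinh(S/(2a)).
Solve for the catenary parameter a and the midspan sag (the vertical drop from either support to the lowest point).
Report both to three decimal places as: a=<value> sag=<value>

seed: a₀ = √(S³/(24(L−S))) = √(21.152³/(24·6.128)) = 8.021621
iter 1: u=1.318437  f(a)=+5.552e-01  f'(a)=-1.810e+00  a ← 8.021621 − (+5.552e-01/-1.810e+00) = 8.328275
iter 2: u=1.269891  f(a)=+3.342e-02  f'(a)=-1.598e+00  a ← 8.328275 − (+3.342e-02/-1.598e+00) = 8.349185
iter 3: u=1.266710  f(a)=+1.383e-04  f'(a)=-1.585e+00  a ← 8.349185 − (+1.383e-04/-1.585e+00) = 8.349272
iter 4: u=1.266697  f(a)=+2.390e-09  f'(a)=-1.585e+00  a ← 8.349272 − (+2.390e-09/-1.585e+00) = 8.349272
iter 5: u=1.266697  f(a)=+0.000e+00  f'(a)=-1.585e+00  a ← 8.349272 − (+0.000e+00/-1.585e+00) = 8.349272
converged: |Δa| < 1e-12 after 5 iterations
sag = a·(cosh(S/(2a)) − 1) = 8.349272·(cosh(1.266697) − 1) = 7.643224
T_max/T_min = cosh(S/(2a)) = 1.915436

a=8.349 sag=7.643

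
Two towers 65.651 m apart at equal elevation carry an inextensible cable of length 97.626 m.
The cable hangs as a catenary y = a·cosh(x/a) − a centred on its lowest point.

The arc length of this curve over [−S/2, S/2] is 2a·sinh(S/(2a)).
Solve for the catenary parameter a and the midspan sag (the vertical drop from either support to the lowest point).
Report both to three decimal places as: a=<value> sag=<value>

a=20.473 sag=32.460

seed: a₀ = √(S³/(24(L−S))) = √(65.651³/(24·31.975)) = 19.202206
iter 1: u=1.709465  f(a)=+5.011e+00  f'(a)=-4.411e+00  a ← 19.202206 − (+5.011e+00/-4.411e+00) = 20.338185
iter 2: u=1.613984  f(a)=+4.791e-01  f'(a)=-3.604e+00  a ← 20.338185 − (+4.791e-01/-3.604e+00) = 20.471097
iter 3: u=1.603505  f(a)=+5.401e-03  f'(a)=-3.523e+00  a ← 20.471097 − (+5.401e-03/-3.523e+00) = 20.472630
iter 4: u=1.603385  f(a)=+7.037e-07  f'(a)=-3.523e+00  a ← 20.472630 − (+7.037e-07/-3.523e+00) = 20.472630
iter 5: u=1.603385  f(a)=-1.421e-14  f'(a)=-3.523e+00  a ← 20.472630 − (-1.421e-14/-3.523e+00) = 20.472630
converged: |Δa| < 1e-12 after 5 iterations
sag = a·(cosh(S/(2a)) − 1) = 20.472630·(cosh(1.603385) − 1) = 32.459756
T_max/T_min = cosh(S/(2a)) = 2.585520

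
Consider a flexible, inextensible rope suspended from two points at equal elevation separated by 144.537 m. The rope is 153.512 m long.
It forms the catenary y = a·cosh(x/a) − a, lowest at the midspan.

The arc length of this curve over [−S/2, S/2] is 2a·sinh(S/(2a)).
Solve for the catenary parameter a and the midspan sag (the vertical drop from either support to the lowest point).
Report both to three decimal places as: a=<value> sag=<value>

seed: a₀ = √(S³/(24(L−S))) = √(144.537³/(24·8.975)) = 118.398365
iter 1: u=0.610384  f(a)=+1.687e-01  f'(a)=-1.573e-01  a ← 118.398365 − (+1.687e-01/-1.573e-01) = 119.470507
iter 2: u=0.604907  f(a)=+2.319e-03  f'(a)=-1.530e-01  a ← 119.470507 − (+2.319e-03/-1.530e-01) = 119.485659
iter 3: u=0.604830  f(a)=+4.517e-07  f'(a)=-1.530e-01  a ← 119.485659 − (+4.517e-07/-1.530e-01) = 119.485662
iter 4: u=0.604830  f(a)=+2.842e-14  f'(a)=-1.530e-01  a ← 119.485662 − (+2.842e-14/-1.530e-01) = 119.485662
converged: |Δa| < 1e-12 after 4 iterations
sag = a·(cosh(S/(2a)) − 1) = 119.485662·(cosh(0.604830) − 1) = 22.529503
T_max/T_min = cosh(S/(2a)) = 1.188554

a=119.486 sag=22.530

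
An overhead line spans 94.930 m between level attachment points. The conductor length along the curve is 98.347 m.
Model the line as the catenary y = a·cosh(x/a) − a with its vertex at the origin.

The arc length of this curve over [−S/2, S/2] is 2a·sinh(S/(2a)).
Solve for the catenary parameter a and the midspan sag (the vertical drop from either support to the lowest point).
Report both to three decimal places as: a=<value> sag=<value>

seed: a₀ = √(S³/(24(L−S))) = √(94.930³/(24·3.417)) = 102.135592
iter 1: u=0.464725  f(a)=+3.709e-02  f'(a)=-6.837e-02  a ← 102.135592 − (+3.709e-02/-6.837e-02) = 102.678084
iter 2: u=0.462270  f(a)=+2.976e-04  f'(a)=-6.727e-02  a ← 102.678084 − (+2.976e-04/-6.727e-02) = 102.682507
iter 3: u=0.462250  f(a)=+1.950e-08  f'(a)=-6.727e-02  a ← 102.682507 − (+1.950e-08/-6.727e-02) = 102.682508
iter 4: u=0.462250  f(a)=+0.000e+00  f'(a)=-6.727e-02  a ← 102.682508 − (+0.000e+00/-6.727e-02) = 102.682508
converged: |Δa| < 1e-12 after 4 iterations
sag = a·(cosh(S/(2a)) − 1) = 102.682508·(cosh(0.462250) − 1) = 11.167088
T_max/T_min = cosh(S/(2a)) = 1.108754

a=102.683 sag=11.167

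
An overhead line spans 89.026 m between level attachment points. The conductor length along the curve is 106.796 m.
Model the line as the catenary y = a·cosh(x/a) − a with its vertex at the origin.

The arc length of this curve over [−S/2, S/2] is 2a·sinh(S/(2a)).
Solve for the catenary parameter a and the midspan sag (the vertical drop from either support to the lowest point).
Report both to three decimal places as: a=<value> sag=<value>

a=41.841 sag=25.997

seed: a₀ = √(S³/(24(L−S))) = √(89.026³/(24·17.770)) = 40.674850
iter 1: u=1.094362  f(a)=+1.095e+00  f'(a)=-9.830e-01  a ← 40.674850 − (+1.095e+00/-9.830e-01) = 41.788755
iter 2: u=1.065191  f(a)=+4.659e-02  f'(a)=-9.009e-01  a ← 41.788755 − (+4.659e-02/-9.009e-01) = 41.840468
iter 3: u=1.063874  f(a)=+9.266e-05  f'(a)=-8.974e-01  a ← 41.840468 − (+9.266e-05/-8.974e-01) = 41.840571
iter 4: u=1.063872  f(a)=+3.681e-10  f'(a)=-8.973e-01  a ← 41.840571 − (+3.681e-10/-8.973e-01) = 41.840571
iter 5: u=1.063872  f(a)=+0.000e+00  f'(a)=-8.973e-01  a ← 41.840571 − (+0.000e+00/-8.973e-01) = 41.840571
converged: |Δa| < 1e-12 after 5 iterations
sag = a·(cosh(S/(2a)) − 1) = 41.840571·(cosh(1.063872) − 1) = 25.997322
T_max/T_min = cosh(S/(2a)) = 1.621342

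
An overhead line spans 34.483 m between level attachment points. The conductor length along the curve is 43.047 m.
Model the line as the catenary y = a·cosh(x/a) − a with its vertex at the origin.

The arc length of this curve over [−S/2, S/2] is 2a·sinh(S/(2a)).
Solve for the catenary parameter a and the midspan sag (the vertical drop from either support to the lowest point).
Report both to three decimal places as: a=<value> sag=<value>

seed: a₀ = √(S³/(24(L−S))) = √(34.483³/(24·8.564)) = 14.124192
iter 1: u=1.220707  f(a)=+6.612e-01  f'(a)=-1.403e+00  a ← 14.124192 − (+6.612e-01/-1.403e+00) = 14.595369
iter 2: u=1.181299  f(a)=+3.453e-02  f'(a)=-1.260e+00  a ← 14.595369 − (+3.453e-02/-1.260e+00) = 14.622768
iter 3: u=1.179086  f(a)=+1.056e-04  f'(a)=-1.252e+00  a ← 14.622768 − (+1.056e-04/-1.252e+00) = 14.622852
iter 4: u=1.179079  f(a)=+9.954e-10  f'(a)=-1.252e+00  a ← 14.622852 − (+9.954e-10/-1.252e+00) = 14.622852
iter 5: u=1.179079  f(a)=+0.000e+00  f'(a)=-1.252e+00  a ← 14.622852 − (+0.000e+00/-1.252e+00) = 14.622852
converged: |Δa| < 1e-12 after 5 iterations
sag = a·(cosh(S/(2a)) − 1) = 14.622852·(cosh(1.179079) − 1) = 11.398079
T_max/T_min = cosh(S/(2a)) = 1.779470

a=14.623 sag=11.398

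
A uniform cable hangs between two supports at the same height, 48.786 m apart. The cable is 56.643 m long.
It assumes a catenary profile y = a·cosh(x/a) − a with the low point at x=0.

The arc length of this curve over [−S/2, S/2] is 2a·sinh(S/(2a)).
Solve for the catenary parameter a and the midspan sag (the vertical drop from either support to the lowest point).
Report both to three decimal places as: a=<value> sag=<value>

seed: a₀ = √(S³/(24(L−S))) = √(48.786³/(24·7.857)) = 24.814688
iter 1: u=0.983007  f(a)=+3.885e-01  f'(a)=-6.966e-01  a ← 24.814688 − (+3.885e-01/-6.966e-01) = 25.372348
iter 2: u=0.961401  f(a)=+1.348e-02  f'(a)=-6.490e-01  a ← 25.372348 − (+1.348e-02/-6.490e-01) = 25.393120
iter 3: u=0.960615  f(a)=+1.753e-05  f'(a)=-6.473e-01  a ← 25.393120 − (+1.753e-05/-6.473e-01) = 25.393147
iter 4: u=0.960613  f(a)=+2.971e-11  f'(a)=-6.473e-01  a ← 25.393147 − (+2.971e-11/-6.473e-01) = 25.393147
iter 5: u=0.960613  f(a)=+0.000e+00  f'(a)=-6.473e-01  a ← 25.393147 − (+0.000e+00/-6.473e-01) = 25.393147
converged: |Δa| < 1e-12 after 5 iterations
sag = a·(cosh(S/(2a)) − 1) = 25.393147·(cosh(0.960613) − 1) = 12.645245
T_max/T_min = cosh(S/(2a)) = 1.497979

a=25.393 sag=12.645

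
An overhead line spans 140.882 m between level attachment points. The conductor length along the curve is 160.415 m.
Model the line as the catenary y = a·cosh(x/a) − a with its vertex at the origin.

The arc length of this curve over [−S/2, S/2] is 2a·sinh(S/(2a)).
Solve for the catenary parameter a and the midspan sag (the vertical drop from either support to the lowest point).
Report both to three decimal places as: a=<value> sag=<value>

a=78.789 sag=33.643

seed: a₀ = √(S³/(24(L−S))) = √(140.882³/(24·19.533)) = 77.231268
iter 1: u=0.912079  f(a)=+8.287e-01  f'(a)=-5.492e-01  a ← 77.231268 − (+8.287e-01/-5.492e-01) = 78.740322
iter 2: u=0.894599  f(a)=+2.491e-02  f'(a)=-5.166e-01  a ← 78.740322 − (+2.491e-02/-5.166e-01) = 78.788546
iter 3: u=0.894051  f(a)=+2.406e-05  f'(a)=-5.156e-01  a ← 78.788546 − (+2.406e-05/-5.156e-01) = 78.788593
iter 4: u=0.894051  f(a)=+2.251e-11  f'(a)=-5.156e-01  a ← 78.788593 − (+2.251e-11/-5.156e-01) = 78.788593
converged: |Δa| < 1e-12 after 4 iterations
sag = a·(cosh(S/(2a)) − 1) = 78.788593·(cosh(0.894051) − 1) = 33.643099
T_max/T_min = cosh(S/(2a)) = 1.427005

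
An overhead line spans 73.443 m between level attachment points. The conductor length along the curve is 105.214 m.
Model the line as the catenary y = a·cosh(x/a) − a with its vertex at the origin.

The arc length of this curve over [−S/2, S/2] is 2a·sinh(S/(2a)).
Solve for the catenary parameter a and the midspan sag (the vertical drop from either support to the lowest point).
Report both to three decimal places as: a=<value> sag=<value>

a=24.146 sag=33.738

seed: a₀ = √(S³/(24(L−S))) = √(73.443³/(24·31.771)) = 22.793161
iter 1: u=1.611075  f(a)=+4.387e+00  f'(a)=-3.582e+00  a ← 22.793161 − (+4.387e+00/-3.582e+00) = 24.018094
iter 2: u=1.528910  f(a)=+3.785e-01  f'(a)=-2.988e+00  a ← 24.018094 − (+3.785e-01/-2.988e+00) = 24.144763
iter 3: u=1.520889  f(a)=+3.405e-03  f'(a)=-2.935e+00  a ← 24.144763 − (+3.405e-03/-2.935e+00) = 24.145923
iter 4: u=1.520816  f(a)=+2.809e-07  f'(a)=-2.934e+00  a ← 24.145923 − (+2.809e-07/-2.934e+00) = 24.145923
iter 5: u=1.520816  f(a)=+0.000e+00  f'(a)=-2.934e+00  a ← 24.145923 − (+0.000e+00/-2.934e+00) = 24.145923
converged: |Δa| < 1e-12 after 5 iterations
sag = a·(cosh(S/(2a)) − 1) = 24.145923·(cosh(1.520816) − 1) = 33.737771
T_max/T_min = cosh(S/(2a)) = 2.397245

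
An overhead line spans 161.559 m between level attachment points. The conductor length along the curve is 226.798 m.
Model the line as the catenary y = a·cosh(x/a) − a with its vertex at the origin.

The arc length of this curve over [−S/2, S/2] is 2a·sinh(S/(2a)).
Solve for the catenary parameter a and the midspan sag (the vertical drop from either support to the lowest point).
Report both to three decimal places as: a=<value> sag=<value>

a=54.787 sag=71.153

seed: a₀ = √(S³/(24(L−S))) = √(161.559³/(24·65.239)) = 51.896428
iter 1: u=1.556552  f(a)=+8.375e+00  f'(a)=-3.178e+00  a ← 51.896428 − (+8.375e+00/-3.178e+00) = 54.531269
iter 2: u=1.481343  f(a)=+6.801e-01  f'(a)=-2.681e+00  a ← 54.531269 − (+6.801e-01/-2.681e+00) = 54.784887
iter 3: u=1.474485  f(a)=+5.360e-03  f'(a)=-2.639e+00  a ← 54.784887 − (+5.360e-03/-2.639e+00) = 54.786918
iter 4: u=1.474430  f(a)=+3.388e-07  f'(a)=-2.639e+00  a ← 54.786918 − (+3.388e-07/-2.639e+00) = 54.786918
iter 5: u=1.474430  f(a)=+0.000e+00  f'(a)=-2.639e+00  a ← 54.786918 − (+0.000e+00/-2.639e+00) = 54.786918
converged: |Δa| < 1e-12 after 5 iterations
sag = a·(cosh(S/(2a)) − 1) = 54.786918·(cosh(1.474430) − 1) = 71.153304
T_max/T_min = cosh(S/(2a)) = 2.298728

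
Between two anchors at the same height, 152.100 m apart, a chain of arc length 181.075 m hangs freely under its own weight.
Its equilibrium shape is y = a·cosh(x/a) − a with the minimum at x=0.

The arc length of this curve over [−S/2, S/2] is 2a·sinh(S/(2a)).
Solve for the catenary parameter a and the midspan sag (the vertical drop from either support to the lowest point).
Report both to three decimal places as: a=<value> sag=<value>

seed: a₀ = √(S³/(24(L−S))) = √(152.100³/(24·28.975)) = 71.133877
iter 1: u=1.069111  f(a)=+1.702e+00  f'(a)=-9.117e-01  a ← 71.133877 − (+1.702e+00/-9.117e-01) = 73.000480
iter 2: u=1.041774  f(a)=+6.928e-02  f'(a)=-8.388e-01  a ← 73.000480 − (+6.928e-02/-8.388e-01) = 73.083077
iter 3: u=1.040597  f(a)=+1.256e-04  f'(a)=-8.358e-01  a ← 73.083077 − (+1.256e-04/-8.358e-01) = 73.083227
iter 4: u=1.040594  f(a)=+4.148e-10  f'(a)=-8.357e-01  a ← 73.083227 − (+4.148e-10/-8.357e-01) = 73.083227
iter 5: u=1.040594  f(a)=+0.000e+00  f'(a)=-8.357e-01  a ← 73.083227 − (+0.000e+00/-8.357e-01) = 73.083227
converged: |Δa| < 1e-12 after 5 iterations
sag = a·(cosh(S/(2a)) − 1) = 73.083227·(cosh(1.040594) − 1) = 43.270531
T_max/T_min = cosh(S/(2a)) = 1.592072

a=73.083 sag=43.271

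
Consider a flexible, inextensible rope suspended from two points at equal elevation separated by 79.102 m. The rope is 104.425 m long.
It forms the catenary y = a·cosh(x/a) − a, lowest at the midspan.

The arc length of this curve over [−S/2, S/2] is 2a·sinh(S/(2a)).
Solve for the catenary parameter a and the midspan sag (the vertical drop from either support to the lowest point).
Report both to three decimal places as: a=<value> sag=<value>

a=29.818 sag=30.309

seed: a₀ = √(S³/(24(L−S))) = √(79.102³/(24·25.323)) = 28.537636
iter 1: u=1.385924  f(a)=+2.546e+00  f'(a)=-2.140e+00  a ← 28.537636 − (+2.546e+00/-2.140e+00) = 29.727567
iter 2: u=1.330449  f(a)=+1.679e-01  f'(a)=-1.866e+00  a ← 29.727567 − (+1.679e-01/-1.866e+00) = 29.817551
iter 3: u=1.326434  f(a)=+8.443e-04  f'(a)=-1.847e+00  a ← 29.817551 − (+8.443e-04/-1.847e+00) = 29.818008
iter 4: u=1.326413  f(a)=+2.158e-08  f'(a)=-1.847e+00  a ← 29.818008 − (+2.158e-08/-1.847e+00) = 29.818008
iter 5: u=1.326413  f(a)=+1.421e-14  f'(a)=-1.847e+00  a ← 29.818008 − (+1.421e-14/-1.847e+00) = 29.818008
converged: |Δa| < 1e-12 after 5 iterations
sag = a·(cosh(S/(2a)) − 1) = 29.818008·(cosh(1.326413) − 1) = 30.309014
T_max/T_min = cosh(S/(2a)) = 2.016467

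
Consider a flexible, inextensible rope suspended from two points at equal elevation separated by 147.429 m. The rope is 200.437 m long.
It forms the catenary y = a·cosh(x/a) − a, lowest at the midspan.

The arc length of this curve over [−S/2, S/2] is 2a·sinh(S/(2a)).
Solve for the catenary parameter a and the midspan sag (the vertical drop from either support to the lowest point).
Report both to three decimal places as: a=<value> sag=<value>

a=52.698 sag=60.531

seed: a₀ = √(S³/(24(L−S))) = √(147.429³/(24·53.008)) = 50.187787
iter 1: u=1.468774  f(a)=+6.020e+00  f'(a)=-2.605e+00  a ← 50.187787 − (+6.020e+00/-2.605e+00) = 52.499186
iter 2: u=1.404107  f(a)=+4.409e-01  f'(a)=-2.236e+00  a ← 52.499186 − (+4.409e-01/-2.236e+00) = 52.696371
iter 3: u=1.398853  f(a)=+2.778e-03  f'(a)=-2.208e+00  a ← 52.696371 − (+2.778e-03/-2.208e+00) = 52.697629
iter 4: u=1.398820  f(a)=+1.118e-07  f'(a)=-2.208e+00  a ← 52.697629 − (+1.118e-07/-2.208e+00) = 52.697629
iter 5: u=1.398820  f(a)=+2.842e-14  f'(a)=-2.208e+00  a ← 52.697629 − (+2.842e-14/-2.208e+00) = 52.697629
converged: |Δa| < 1e-12 after 5 iterations
sag = a·(cosh(S/(2a)) − 1) = 52.697629·(cosh(1.398820) − 1) = 60.531289
T_max/T_min = cosh(S/(2a)) = 2.148653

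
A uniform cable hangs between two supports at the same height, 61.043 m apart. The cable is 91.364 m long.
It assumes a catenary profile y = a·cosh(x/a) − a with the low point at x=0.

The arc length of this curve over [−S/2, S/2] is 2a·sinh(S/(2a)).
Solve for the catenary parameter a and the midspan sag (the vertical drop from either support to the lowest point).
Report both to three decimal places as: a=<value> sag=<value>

a=18.871 sag=30.556

seed: a₀ = √(S³/(24(L−S))) = √(61.043³/(24·30.321)) = 17.679762
iter 1: u=1.726352  f(a)=+4.853e+00  f'(a)=-4.567e+00  a ← 17.679762 − (+4.853e+00/-4.567e+00) = 18.742214
iter 2: u=1.628490  f(a)=+4.718e-01  f'(a)=-3.719e+00  a ← 18.742214 − (+4.718e-01/-3.719e+00) = 18.869096
iter 3: u=1.617539  f(a)=+5.522e-03  f'(a)=-3.632e+00  a ← 18.869096 − (+5.522e-03/-3.632e+00) = 18.870616
iter 4: u=1.617409  f(a)=+7.758e-07  f'(a)=-3.631e+00  a ← 18.870616 − (+7.758e-07/-3.631e+00) = 18.870616
iter 5: u=1.617409  f(a)=+4.263e-14  f'(a)=-3.631e+00  a ← 18.870616 − (+4.263e-14/-3.631e+00) = 18.870616
converged: |Δa| < 1e-12 after 5 iterations
sag = a·(cosh(S/(2a)) − 1) = 18.870616·(cosh(1.617409) − 1) = 30.555544
T_max/T_min = cosh(S/(2a)) = 2.619213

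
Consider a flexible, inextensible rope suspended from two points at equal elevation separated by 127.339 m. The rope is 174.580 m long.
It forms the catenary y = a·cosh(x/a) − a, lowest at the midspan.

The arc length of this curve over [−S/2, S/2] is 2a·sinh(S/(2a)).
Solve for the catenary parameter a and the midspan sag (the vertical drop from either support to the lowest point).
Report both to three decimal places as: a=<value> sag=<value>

a=44.873 sag=53.276

seed: a₀ = √(S³/(24(L−S))) = √(127.339³/(24·47.241)) = 42.675340
iter 1: u=1.491951  f(a)=+5.545e+00  f'(a)=-2.748e+00  a ← 42.675340 − (+5.545e+00/-2.748e+00) = 44.693513
iter 2: u=1.424580  f(a)=+4.176e-01  f'(a)=-2.348e+00  a ← 44.693513 − (+4.176e-01/-2.348e+00) = 44.871379
iter 3: u=1.418933  f(a)=+2.795e-03  f'(a)=-2.317e+00  a ← 44.871379 − (+2.795e-03/-2.317e+00) = 44.872585
iter 4: u=1.418895  f(a)=+1.271e-07  f'(a)=-2.316e+00  a ← 44.872585 − (+1.271e-07/-2.316e+00) = 44.872585
iter 5: u=1.418895  f(a)=-2.842e-14  f'(a)=-2.316e+00  a ← 44.872585 − (-2.842e-14/-2.316e+00) = 44.872585
converged: |Δa| < 1e-12 after 5 iterations
sag = a·(cosh(S/(2a)) − 1) = 44.872585·(cosh(1.418895) − 1) = 53.275736
T_max/T_min = cosh(S/(2a)) = 2.187267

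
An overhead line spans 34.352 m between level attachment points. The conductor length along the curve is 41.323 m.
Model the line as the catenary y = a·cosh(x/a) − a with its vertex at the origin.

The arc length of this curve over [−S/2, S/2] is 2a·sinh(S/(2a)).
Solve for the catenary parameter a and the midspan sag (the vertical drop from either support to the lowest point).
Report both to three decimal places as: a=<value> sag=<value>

a=16.019 sag=10.125

seed: a₀ = √(S³/(24(L−S))) = √(34.352³/(24·6.971)) = 15.565923
iter 1: u=1.103436  f(a)=+4.369e-01  f'(a)=-1.010e+00  a ← 15.565923 − (+4.369e-01/-1.010e+00) = 15.998675
iter 2: u=1.073589  f(a)=+1.888e-02  f'(a)=-9.240e-01  a ← 15.998675 − (+1.888e-02/-9.240e-01) = 16.019110
iter 3: u=1.072219  f(a)=+3.880e-05  f'(a)=-9.202e-01  a ← 16.019110 − (+3.880e-05/-9.202e-01) = 16.019152
iter 4: u=1.072217  f(a)=+1.645e-10  f'(a)=-9.202e-01  a ← 16.019152 − (+1.645e-10/-9.202e-01) = 16.019152
iter 5: u=1.072217  f(a)=+0.000e+00  f'(a)=-9.202e-01  a ← 16.019152 − (+0.000e+00/-9.202e-01) = 16.019152
converged: |Δa| < 1e-12 after 5 iterations
sag = a·(cosh(S/(2a)) − 1) = 16.019152·(cosh(1.072217) − 1) = 10.124888
T_max/T_min = cosh(S/(2a)) = 1.632049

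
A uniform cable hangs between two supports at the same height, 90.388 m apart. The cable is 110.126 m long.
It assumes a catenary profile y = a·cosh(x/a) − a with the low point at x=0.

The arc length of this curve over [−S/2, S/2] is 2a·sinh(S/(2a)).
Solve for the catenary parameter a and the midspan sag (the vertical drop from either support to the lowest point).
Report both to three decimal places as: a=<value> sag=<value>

seed: a₀ = √(S³/(24(L−S))) = √(90.388³/(24·19.738)) = 39.482893
iter 1: u=1.144648  f(a)=+1.334e+00  f'(a)=-1.137e+00  a ← 39.482893 − (+1.334e+00/-1.137e+00) = 40.656167
iter 2: u=1.111615  f(a)=+6.178e-02  f'(a)=-1.034e+00  a ← 40.656167 − (+6.178e-02/-1.034e+00) = 40.715913
iter 3: u=1.109984  f(a)=+1.467e-04  f'(a)=-1.029e+00  a ← 40.715913 − (+1.467e-04/-1.029e+00) = 40.716056
iter 4: u=1.109980  f(a)=+8.317e-10  f'(a)=-1.029e+00  a ← 40.716056 − (+8.317e-10/-1.029e+00) = 40.716056
iter 5: u=1.109980  f(a)=+0.000e+00  f'(a)=-1.029e+00  a ← 40.716056 − (+0.000e+00/-1.029e+00) = 40.716056
converged: |Δa| < 1e-12 after 5 iterations
sag = a·(cosh(S/(2a)) − 1) = 40.716056·(cosh(1.109980) − 1) = 27.765556
T_max/T_min = cosh(S/(2a)) = 1.681931

a=40.716 sag=27.766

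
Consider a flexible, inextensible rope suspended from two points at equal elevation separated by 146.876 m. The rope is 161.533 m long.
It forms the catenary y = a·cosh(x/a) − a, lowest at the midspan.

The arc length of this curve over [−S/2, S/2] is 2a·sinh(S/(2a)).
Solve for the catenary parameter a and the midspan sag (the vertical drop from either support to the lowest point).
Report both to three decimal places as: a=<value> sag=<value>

a=96.296 sag=29.387

seed: a₀ = √(S³/(24(L−S))) = √(146.876³/(24·14.657)) = 94.906966
iter 1: u=0.773789  f(a)=+4.451e-01  f'(a)=-3.278e-01  a ← 94.906966 − (+4.451e-01/-3.278e-01) = 96.264959
iter 2: u=0.762874  f(a)=+9.733e-03  f'(a)=-3.136e-01  a ← 96.264959 − (+9.733e-03/-3.136e-01) = 96.295999
iter 3: u=0.762628  f(a)=+4.885e-06  f'(a)=-3.133e-01  a ← 96.295999 − (+4.885e-06/-3.133e-01) = 96.296015
iter 4: u=0.762628  f(a)=+1.222e-12  f'(a)=-3.133e-01  a ← 96.296015 − (+1.222e-12/-3.133e-01) = 96.296015
converged: |Δa| < 1e-12 after 4 iterations
sag = a·(cosh(S/(2a)) − 1) = 96.296015·(cosh(0.762628) − 1) = 29.386721
T_max/T_min = cosh(S/(2a)) = 1.305171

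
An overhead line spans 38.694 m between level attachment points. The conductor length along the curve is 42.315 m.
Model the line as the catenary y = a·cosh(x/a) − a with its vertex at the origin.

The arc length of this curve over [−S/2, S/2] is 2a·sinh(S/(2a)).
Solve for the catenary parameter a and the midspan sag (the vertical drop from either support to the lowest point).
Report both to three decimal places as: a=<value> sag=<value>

seed: a₀ = √(S³/(24(L−S))) = √(38.694³/(24·3.621)) = 25.819365
iter 1: u=0.749321  f(a)=+1.030e-01  f'(a)=-2.966e-01  a ← 25.819365 − (+1.030e-01/-2.966e-01) = 26.166774
iter 2: u=0.739373  f(a)=+2.116e-03  f'(a)=-2.845e-01  a ← 26.166774 − (+2.116e-03/-2.845e-01) = 26.174213
iter 3: u=0.739163  f(a)=+9.345e-07  f'(a)=-2.842e-01  a ← 26.174213 − (+9.345e-07/-2.842e-01) = 26.174217
iter 4: u=0.739163  f(a)=+1.847e-13  f'(a)=-2.842e-01  a ← 26.174217 − (+1.847e-13/-2.842e-01) = 26.174217
converged: |Δa| < 1e-12 after 4 iterations
sag = a·(cosh(S/(2a)) − 1) = 26.174217·(cosh(0.739163) − 1) = 7.481829
T_max/T_min = cosh(S/(2a)) = 1.285847

a=26.174 sag=7.482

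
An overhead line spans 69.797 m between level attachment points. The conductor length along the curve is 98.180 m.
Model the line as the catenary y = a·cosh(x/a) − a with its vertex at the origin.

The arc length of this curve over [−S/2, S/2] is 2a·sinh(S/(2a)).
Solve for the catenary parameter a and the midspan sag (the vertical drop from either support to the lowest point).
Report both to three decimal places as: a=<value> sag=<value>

a=23.594 sag=30.871

seed: a₀ = √(S³/(24(L−S))) = √(69.797³/(24·28.383)) = 22.341913
iter 1: u=1.562019  f(a)=+3.671e+00  f'(a)=-3.217e+00  a ← 22.341913 − (+3.671e+00/-3.217e+00) = 23.482863
iter 2: u=1.486126  f(a)=+2.999e-01  f'(a)=-2.711e+00  a ← 23.482863 − (+2.999e-01/-2.711e+00) = 23.593491
iter 3: u=1.479158  f(a)=+2.396e-03  f'(a)=-2.668e+00  a ← 23.593491 − (+2.396e-03/-2.668e+00) = 23.594389
iter 4: u=1.479102  f(a)=+1.556e-07  f'(a)=-2.668e+00  a ← 23.594389 − (+1.556e-07/-2.668e+00) = 23.594389
iter 5: u=1.479102  f(a)=-1.421e-14  f'(a)=-2.668e+00  a ← 23.594389 − (-1.421e-14/-2.668e+00) = 23.594389
converged: |Δa| < 1e-12 after 5 iterations
sag = a·(cosh(S/(2a)) − 1) = 23.594389·(cosh(1.479102) − 1) = 30.871410
T_max/T_min = cosh(S/(2a)) = 2.308422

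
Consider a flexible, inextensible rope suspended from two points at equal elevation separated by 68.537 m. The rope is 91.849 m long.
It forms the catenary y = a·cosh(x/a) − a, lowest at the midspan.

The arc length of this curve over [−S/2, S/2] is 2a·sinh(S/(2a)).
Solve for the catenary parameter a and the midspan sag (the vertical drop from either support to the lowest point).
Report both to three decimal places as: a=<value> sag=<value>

a=25.127 sag=27.222

seed: a₀ = √(S³/(24(L−S))) = √(68.537³/(24·23.312)) = 23.987901
iter 1: u=1.428574  f(a)=+2.498e+00  f'(a)=-2.370e+00  a ← 23.987901 − (+2.498e+00/-2.370e+00) = 25.041636
iter 2: u=1.368461  f(a)=+1.740e-01  f'(a)=-2.051e+00  a ← 25.041636 − (+1.740e-01/-2.051e+00) = 25.126494
iter 3: u=1.363839  f(a)=+9.844e-04  f'(a)=-2.027e+00  a ← 25.126494 − (+9.844e-04/-2.027e+00) = 25.126980
iter 4: u=1.363813  f(a)=+3.190e-08  f'(a)=-2.027e+00  a ← 25.126980 − (+3.190e-08/-2.027e+00) = 25.126980
iter 5: u=1.363813  f(a)=-1.421e-14  f'(a)=-2.027e+00  a ← 25.126980 − (-1.421e-14/-2.027e+00) = 25.126980
converged: |Δa| < 1e-12 after 5 iterations
sag = a·(cosh(S/(2a)) − 1) = 25.126980·(cosh(1.363813) − 1) = 27.222087
T_max/T_min = cosh(S/(2a)) = 2.083381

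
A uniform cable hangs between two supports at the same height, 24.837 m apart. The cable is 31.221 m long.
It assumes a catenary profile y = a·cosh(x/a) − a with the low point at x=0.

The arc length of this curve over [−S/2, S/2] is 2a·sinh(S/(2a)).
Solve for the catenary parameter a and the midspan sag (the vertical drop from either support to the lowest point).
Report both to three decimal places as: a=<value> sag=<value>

a=10.365 sag=8.373

seed: a₀ = √(S³/(24(L−S))) = √(24.837³/(24·6.384)) = 9.999923
iter 1: u=1.241860  f(a)=+5.107e-01  f'(a)=-1.485e+00  a ← 9.999923 − (+5.107e-01/-1.485e+00) = 10.343885
iter 2: u=1.200564  f(a)=+2.754e-02  f'(a)=-1.329e+00  a ← 10.343885 − (+2.754e-02/-1.329e+00) = 10.364609
iter 3: u=1.198164  f(a)=+9.012e-05  f'(a)=-1.320e+00  a ← 10.364609 − (+9.012e-05/-1.320e+00) = 10.364677
iter 4: u=1.198156  f(a)=+9.725e-10  f'(a)=-1.320e+00  a ← 10.364677 − (+9.725e-10/-1.320e+00) = 10.364677
iter 5: u=1.198156  f(a)=-7.105e-15  f'(a)=-1.320e+00  a ← 10.364677 − (-7.105e-15/-1.320e+00) = 10.364677
converged: |Δa| < 1e-12 after 5 iterations
sag = a·(cosh(S/(2a)) − 1) = 10.364677·(cosh(1.198156) − 1) = 8.373366
T_max/T_min = cosh(S/(2a)) = 1.807875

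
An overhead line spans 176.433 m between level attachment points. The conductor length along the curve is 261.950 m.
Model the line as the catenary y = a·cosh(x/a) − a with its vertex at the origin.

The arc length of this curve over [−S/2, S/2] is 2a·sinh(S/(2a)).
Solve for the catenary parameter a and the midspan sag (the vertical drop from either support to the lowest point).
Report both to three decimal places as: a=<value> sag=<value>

a=55.137 sag=86.971

seed: a₀ = √(S³/(24(L−S))) = √(176.433³/(24·85.517)) = 51.729452
iter 1: u=1.705344  f(a)=+1.333e+01  f'(a)=-4.373e+00  a ← 51.729452 − (+1.333e+01/-4.373e+00) = 54.777904
iter 2: u=1.610439  f(a)=+1.269e+00  f'(a)=-3.577e+00  a ← 54.777904 − (+1.269e+00/-3.577e+00) = 55.132791
iter 3: u=1.600073  f(a)=+1.418e-02  f'(a)=-3.497e+00  a ← 55.132791 − (+1.418e-02/-3.497e+00) = 55.136846
iter 4: u=1.599956  f(a)=+1.814e-06  f'(a)=-3.496e+00  a ← 55.136846 − (+1.814e-06/-3.496e+00) = 55.136846
iter 5: u=1.599955  f(a)=+5.684e-14  f'(a)=-3.496e+00  a ← 55.136846 − (+5.684e-14/-3.496e+00) = 55.136846
converged: |Δa| < 1e-12 after 5 iterations
sag = a·(cosh(S/(2a)) − 1) = 55.136846·(cosh(1.599955) − 1) = 86.970586
T_max/T_min = cosh(S/(2a)) = 2.577359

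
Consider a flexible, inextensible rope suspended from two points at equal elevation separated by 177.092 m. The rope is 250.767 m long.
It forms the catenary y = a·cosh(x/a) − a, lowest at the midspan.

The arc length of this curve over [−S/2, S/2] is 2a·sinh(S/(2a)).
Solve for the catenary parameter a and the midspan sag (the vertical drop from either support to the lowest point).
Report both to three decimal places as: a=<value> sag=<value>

a=59.253 sag=79.426

seed: a₀ = √(S³/(24(L−S))) = √(177.092³/(24·73.675)) = 56.044464
iter 1: u=1.579924  f(a)=+9.761e+00  f'(a)=-3.347e+00  a ← 56.044464 − (+9.761e+00/-3.347e+00) = 58.961072
iter 2: u=1.501771  f(a)=+8.137e-01  f'(a)=-2.810e+00  a ← 58.961072 − (+8.137e-01/-2.810e+00) = 59.250659
iter 3: u=1.494431  f(a)=+6.792e-03  f'(a)=-2.763e+00  a ← 59.250659 − (+6.792e-03/-2.763e+00) = 59.253117
iter 4: u=1.494369  f(a)=+4.818e-07  f'(a)=-2.763e+00  a ← 59.253117 − (+4.818e-07/-2.763e+00) = 59.253117
iter 5: u=1.494369  f(a)=+2.842e-14  f'(a)=-2.763e+00  a ← 59.253117 − (+2.842e-14/-2.763e+00) = 59.253117
converged: |Δa| < 1e-12 after 5 iterations
sag = a·(cosh(S/(2a)) − 1) = 59.253117·(cosh(1.494369) − 1) = 79.426204
T_max/T_min = cosh(S/(2a)) = 2.340456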